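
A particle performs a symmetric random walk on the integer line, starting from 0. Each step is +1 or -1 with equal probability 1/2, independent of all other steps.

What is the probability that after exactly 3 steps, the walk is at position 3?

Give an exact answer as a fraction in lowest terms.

Answer: 1/8

Derivation:
To reach position 3 after 3 steps: need 3 steps of +1 and 0 of -1.
Favorable paths: C(3,3) = 1
Total paths: 2^3 = 8
P = 1/8 = 1/8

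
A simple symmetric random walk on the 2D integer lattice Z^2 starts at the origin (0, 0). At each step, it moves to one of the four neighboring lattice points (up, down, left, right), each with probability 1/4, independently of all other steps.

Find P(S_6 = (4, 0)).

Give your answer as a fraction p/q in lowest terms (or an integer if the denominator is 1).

Answer: 9/1024

Derivation:
Let h be the number of horizontal steps (so 6-h are vertical). To end at (4,0) need (h+4)/2 right-steps and ((6-h)+0)/2 up-steps.
Sum over h with 4 ≤ h ≤ 6, h ≡ 0 (mod 2), 6-h ≡ 0 (mod 2):
h=4: C(6,4)·C(4,4)·C(2,1) = 15·1·2 = 30
h=6: C(6,6)·C(6,5)·C(0,0) = 1·6·1 = 6
Total favorable: 36
Total paths: 4^6 = 4096
P = 36/4096 = 9/1024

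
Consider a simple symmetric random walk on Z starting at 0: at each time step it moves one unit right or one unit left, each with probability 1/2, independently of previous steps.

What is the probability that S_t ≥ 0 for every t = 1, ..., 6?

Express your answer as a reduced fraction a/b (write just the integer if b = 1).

Answer: 5/16

Derivation:
Let f(t,s) = #length-t paths at position s with S_1..S_t all ≥ 0.
f(t,s) = f(t-1,s-1) + f(t-1,s+1) for s ≥ 0; f(t,s) = 0 for s < 0.
t=0: f(0,0)=1
t=1: f(1,1)=1
t=2: f(2,0)=1 f(2,2)=1
t=3: f(3,1)=2 f(3,3)=1
t=4: f(4,0)=2 f(4,2)=3 f(4,4)=1
t=5: f(5,1)=5 f(5,3)=4 f(5,5)=1
t=6: f(6,0)=5 f(6,2)=9 f(6,4)=5 f(6,6)=1
Σ_s f(6,s) = 20
P = 20/64 = 5/16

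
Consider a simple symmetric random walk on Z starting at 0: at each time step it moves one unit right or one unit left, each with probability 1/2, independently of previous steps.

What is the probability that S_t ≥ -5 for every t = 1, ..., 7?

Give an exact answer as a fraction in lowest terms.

Answer: 63/64

Derivation:
Let f(t,s) = #length-t paths at position s with S_1..S_t all ≥ -5.
f(t,s) = f(t-1,s-1) + f(t-1,s+1) for s ≥ -5; f(t,s) = 0 for s < -5.
t=0: f(0,0)=1
t=1: f(1,-1)=1 f(1,1)=1
t=2: f(2,-2)=1 f(2,0)=2 f(2,2)=1
t=3: f(3,-3)=1 f(3,-1)=3 f(3,1)=3 f(3,3)=1
t=4: f(4,-4)=1 f(4,-2)=4 f(4,0)=6 f(4,2)=4 f(4,4)=1
t=5: f(5,-5)=1 f(5,-3)=5 f(5,-1)=10 f(5,1)=10 f(5,3)=5 f(5,5)=1
t=6: f(6,-4)=6 f(6,-2)=15 f(6,0)=20 f(6,2)=15 f(6,4)=6 f(6,6)=1
t=7: f(7,-5)=6 f(7,-3)=21 f(7,-1)=35 f(7,1)=35 f(7,3)=21 f(7,5)=7 f(7,7)=1
Σ_s f(7,s) = 126
P = 126/128 = 63/64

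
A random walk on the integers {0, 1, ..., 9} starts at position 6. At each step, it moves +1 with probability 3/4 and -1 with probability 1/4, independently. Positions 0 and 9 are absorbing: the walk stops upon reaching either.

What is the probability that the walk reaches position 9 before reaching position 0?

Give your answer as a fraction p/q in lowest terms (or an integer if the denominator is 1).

Answer: 756/757

Derivation:
Biased walk: p = 3/4, q = 1/4, r = q/p = 1/3
Gambler's ruin: P(hit 9 before 0 | start at 6) = (1 - r^a)/(1 - r^N)
r^6 = 1/729; r^9 = 1/19683
P = (1 - 1/729) / (1 - 1/19683) = 728/729 / 19682/19683 = 756/757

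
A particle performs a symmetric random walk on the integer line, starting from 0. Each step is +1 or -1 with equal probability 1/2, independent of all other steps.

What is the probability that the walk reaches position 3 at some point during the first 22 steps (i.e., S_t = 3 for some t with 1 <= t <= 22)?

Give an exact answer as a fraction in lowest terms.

Count via complement. Let g(t,s) = #length-t paths at position s with S_1..S_t all ≠ 3.
g(t,s) = g(t-1,s-1) + g(t-1,s+1) for s ≠ 3; g(t,3) = 0.
t=0: g(0,0)=1
t=1: g(1,-1)=1 g(1,1)=1
t=2: g(2,-2)=1 g(2,0)=2 g(2,2)=1
t=3: g(3,-3)=1 g(3,-1)=3 g(3,1)=3
t=4: g(4,-4)=1 g(4,-2)=4 g(4,0)=6 g(4,2)=3
t=5: g(5,-5)=1 g(5,-3)=5 g(5,-1)=10 g(5,1)=9
t=6: g(6,-6)=1 g(6,-4)=6 g(6,-2)=15 g(6,0)=19 g(6,2)=9
t=7: g(7,-7)=1 g(7,-5)=7 g(7,-3)=21 g(7,-1)=34 g(7,1)=28
t=8: g(8,-8)=1 g(8,-6)=8 g(8,-4)=28 g(8,-2)=55 g(8,0)=62 g(8,2)=28
t=9: g(9,-9)=1 g(9,-7)=9 g(9,-5)=36 g(9,-3)=83 g(9,-1)=117 g(9,1)=90
t=10: g(10,-10)=1 g(10,-8)=10 g(10,-6)=45 g(10,-4)=119 g(10,-2)=200 g(10,0)=207 g(10,2)=90
t=11: g(11,-11)=1 g(11,-9)=11 g(11,-7)=55 g(11,-5)=164 g(11,-3)=319 g(11,-1)=407 g(11,1)=297
t=12: g(12,-12)=1 g(12,-10)=12 g(12,-8)=66 g(12,-6)=219 g(12,-4)=483 g(12,-2)=726 g(12,0)=704 g(12,2)=297
t=13: g(13,-13)=1 g(13,-11)=13 g(13,-9)=78 g(13,-7)=285 g(13,-5)=702 g(13,-3)=1209 g(13,-1)=1430 g(13,1)=1001
t=14: g(14,-14)=1 g(14,-12)=14 g(14,-10)=91 g(14,-8)=363 g(14,-6)=987 g(14,-4)=1911 g(14,-2)=2639 g(14,0)=2431 g(14,2)=1001
t=15: g(15,-15)=1 g(15,-13)=15 g(15,-11)=105 g(15,-9)=454 g(15,-7)=1350 g(15,-5)=2898 g(15,-3)=4550 g(15,-1)=5070 g(15,1)=3432
t=16: g(16,-16)=1 g(16,-14)=16 g(16,-12)=120 g(16,-10)=559 g(16,-8)=1804 g(16,-6)=4248 g(16,-4)=7448 g(16,-2)=9620 g(16,0)=8502 g(16,2)=3432
t=17: g(17,-17)=1 g(17,-15)=17 g(17,-13)=136 g(17,-11)=679 g(17,-9)=2363 g(17,-7)=6052 g(17,-5)=11696 g(17,-3)=17068 g(17,-1)=18122 g(17,1)=11934
t=18: g(18,-18)=1 g(18,-16)=18 g(18,-14)=153 g(18,-12)=815 g(18,-10)=3042 g(18,-8)=8415 g(18,-6)=17748 g(18,-4)=28764 g(18,-2)=35190 g(18,0)=30056 g(18,2)=11934
t=19: g(19,-19)=1 g(19,-17)=19 g(19,-15)=171 g(19,-13)=968 g(19,-11)=3857 g(19,-9)=11457 g(19,-7)=26163 g(19,-5)=46512 g(19,-3)=63954 g(19,-1)=65246 g(19,1)=41990
t=20: g(20,-20)=1 g(20,-18)=20 g(20,-16)=190 g(20,-14)=1139 g(20,-12)=4825 g(20,-10)=15314 g(20,-8)=37620 g(20,-6)=72675 g(20,-4)=110466 g(20,-2)=129200 g(20,0)=107236 g(20,2)=41990
t=21: g(21,-21)=1 g(21,-19)=21 g(21,-17)=210 g(21,-15)=1329 g(21,-13)=5964 g(21,-11)=20139 g(21,-9)=52934 g(21,-7)=110295 g(21,-5)=183141 g(21,-3)=239666 g(21,-1)=236436 g(21,1)=149226
t=22: g(22,-22)=1 g(22,-20)=22 g(22,-18)=231 g(22,-16)=1539 g(22,-14)=7293 g(22,-12)=26103 g(22,-10)=73073 g(22,-8)=163229 g(22,-6)=293436 g(22,-4)=422807 g(22,-2)=476102 g(22,0)=385662 g(22,2)=149226
Paths never hitting 3: Σ_s g(22,s) = 1998724
Paths hitting 3: 2^22 - 1998724 = 2195580
P = 2195580/4194304 = 548895/1048576

Answer: 548895/1048576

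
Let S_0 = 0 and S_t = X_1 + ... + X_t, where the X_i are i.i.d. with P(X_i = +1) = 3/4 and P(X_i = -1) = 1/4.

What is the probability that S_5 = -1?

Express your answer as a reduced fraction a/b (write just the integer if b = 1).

Answer: 45/512

Derivation:
To reach position -1 after 5 steps: need 2 steps of +1 and 3 steps of -1.
Number of such sequences: C(5,2) = 10
Each has probability (3/4)^2 · (1/4)^3 = 9/1024
P = 10 · 9/1024 = 45/512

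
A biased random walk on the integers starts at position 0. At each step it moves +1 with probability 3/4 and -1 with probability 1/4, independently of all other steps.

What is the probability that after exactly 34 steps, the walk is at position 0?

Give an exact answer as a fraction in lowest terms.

Answer: 75340571907153465/73786976294838206464

Derivation:
To be at 0 after 34 steps: need exactly 17 steps of +1 and 17 of -1.
Number of such sequences: C(34,17) = 2333606220
Each has probability (3/4)^17 · (1/4)^17 = 129140163/295147905179352825856
P = 2333606220 · 129140163/295147905179352825856 = 75340571907153465/73786976294838206464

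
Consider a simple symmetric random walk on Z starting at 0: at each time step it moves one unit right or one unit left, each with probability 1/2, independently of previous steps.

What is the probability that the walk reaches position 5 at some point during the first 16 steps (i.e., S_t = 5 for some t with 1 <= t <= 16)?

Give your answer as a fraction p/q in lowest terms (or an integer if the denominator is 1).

Count via complement. Let g(t,s) = #length-t paths at position s with S_1..S_t all ≠ 5.
g(t,s) = g(t-1,s-1) + g(t-1,s+1) for s ≠ 5; g(t,5) = 0.
t=0: g(0,0)=1
t=1: g(1,-1)=1 g(1,1)=1
t=2: g(2,-2)=1 g(2,0)=2 g(2,2)=1
t=3: g(3,-3)=1 g(3,-1)=3 g(3,1)=3 g(3,3)=1
t=4: g(4,-4)=1 g(4,-2)=4 g(4,0)=6 g(4,2)=4 g(4,4)=1
t=5: g(5,-5)=1 g(5,-3)=5 g(5,-1)=10 g(5,1)=10 g(5,3)=5
t=6: g(6,-6)=1 g(6,-4)=6 g(6,-2)=15 g(6,0)=20 g(6,2)=15 g(6,4)=5
t=7: g(7,-7)=1 g(7,-5)=7 g(7,-3)=21 g(7,-1)=35 g(7,1)=35 g(7,3)=20
t=8: g(8,-8)=1 g(8,-6)=8 g(8,-4)=28 g(8,-2)=56 g(8,0)=70 g(8,2)=55 g(8,4)=20
t=9: g(9,-9)=1 g(9,-7)=9 g(9,-5)=36 g(9,-3)=84 g(9,-1)=126 g(9,1)=125 g(9,3)=75
t=10: g(10,-10)=1 g(10,-8)=10 g(10,-6)=45 g(10,-4)=120 g(10,-2)=210 g(10,0)=251 g(10,2)=200 g(10,4)=75
t=11: g(11,-11)=1 g(11,-9)=11 g(11,-7)=55 g(11,-5)=165 g(11,-3)=330 g(11,-1)=461 g(11,1)=451 g(11,3)=275
t=12: g(12,-12)=1 g(12,-10)=12 g(12,-8)=66 g(12,-6)=220 g(12,-4)=495 g(12,-2)=791 g(12,0)=912 g(12,2)=726 g(12,4)=275
t=13: g(13,-13)=1 g(13,-11)=13 g(13,-9)=78 g(13,-7)=286 g(13,-5)=715 g(13,-3)=1286 g(13,-1)=1703 g(13,1)=1638 g(13,3)=1001
t=14: g(14,-14)=1 g(14,-12)=14 g(14,-10)=91 g(14,-8)=364 g(14,-6)=1001 g(14,-4)=2001 g(14,-2)=2989 g(14,0)=3341 g(14,2)=2639 g(14,4)=1001
t=15: g(15,-15)=1 g(15,-13)=15 g(15,-11)=105 g(15,-9)=455 g(15,-7)=1365 g(15,-5)=3002 g(15,-3)=4990 g(15,-1)=6330 g(15,1)=5980 g(15,3)=3640
t=16: g(16,-16)=1 g(16,-14)=16 g(16,-12)=120 g(16,-10)=560 g(16,-8)=1820 g(16,-6)=4367 g(16,-4)=7992 g(16,-2)=11320 g(16,0)=12310 g(16,2)=9620 g(16,4)=3640
Paths never hitting 5: Σ_s g(16,s) = 51766
Paths hitting 5: 2^16 - 51766 = 13770
P = 13770/65536 = 6885/32768

Answer: 6885/32768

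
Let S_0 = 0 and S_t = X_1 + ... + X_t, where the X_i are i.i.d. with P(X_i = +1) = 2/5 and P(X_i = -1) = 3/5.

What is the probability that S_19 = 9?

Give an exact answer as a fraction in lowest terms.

To reach position 9 after 19 steps: need 14 steps of +1 and 5 steps of -1.
Number of such sequences: C(19,14) = 11628
Each has probability (2/5)^14 · (3/5)^5 = 3981312/19073486328125
P = 11628 · 3981312/19073486328125 = 46294695936/19073486328125

Answer: 46294695936/19073486328125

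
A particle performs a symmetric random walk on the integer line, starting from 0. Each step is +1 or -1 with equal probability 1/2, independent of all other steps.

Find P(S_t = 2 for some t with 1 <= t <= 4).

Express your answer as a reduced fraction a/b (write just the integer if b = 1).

Answer: 3/8

Derivation:
Count via complement. Let g(t,s) = #length-t paths at position s with S_1..S_t all ≠ 2.
g(t,s) = g(t-1,s-1) + g(t-1,s+1) for s ≠ 2; g(t,2) = 0.
t=0: g(0,0)=1
t=1: g(1,-1)=1 g(1,1)=1
t=2: g(2,-2)=1 g(2,0)=2
t=3: g(3,-3)=1 g(3,-1)=3 g(3,1)=2
t=4: g(4,-4)=1 g(4,-2)=4 g(4,0)=5
Paths never hitting 2: Σ_s g(4,s) = 10
Paths hitting 2: 2^4 - 10 = 6
P = 6/16 = 3/8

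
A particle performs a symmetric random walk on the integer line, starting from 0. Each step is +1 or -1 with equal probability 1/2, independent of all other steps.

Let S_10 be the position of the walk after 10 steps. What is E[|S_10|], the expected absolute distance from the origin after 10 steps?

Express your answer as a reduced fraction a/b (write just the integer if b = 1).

S_10 takes values m ≡ 0 (mod 2) with |m| ≤ 10; P(S_10=m) = C(10,(10+m)/2)/2^10.
Total paths: 2^10 = 1024
Distribution: P(S=-10)=1/1024, P(S=-8)=10/1024, P(S=-6)=45/1024, P(S=-4)=120/1024, P(S=-2)=210/1024, P(S=0)=252/1024, P(S=2)=210/1024, P(S=4)=120/1024, P(S=6)=45/1024, P(S=8)=10/1024, P(S=10)=1/1024
E[|S_10|] = Σ_m |m|·P(S_10=m) = 2520/1024 = 315/128

Answer: 315/128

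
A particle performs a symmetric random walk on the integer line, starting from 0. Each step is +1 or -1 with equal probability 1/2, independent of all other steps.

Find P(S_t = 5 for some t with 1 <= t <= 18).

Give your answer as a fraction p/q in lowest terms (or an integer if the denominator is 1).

Count via complement. Let g(t,s) = #length-t paths at position s with S_1..S_t all ≠ 5.
g(t,s) = g(t-1,s-1) + g(t-1,s+1) for s ≠ 5; g(t,5) = 0.
t=0: g(0,0)=1
t=1: g(1,-1)=1 g(1,1)=1
t=2: g(2,-2)=1 g(2,0)=2 g(2,2)=1
t=3: g(3,-3)=1 g(3,-1)=3 g(3,1)=3 g(3,3)=1
t=4: g(4,-4)=1 g(4,-2)=4 g(4,0)=6 g(4,2)=4 g(4,4)=1
t=5: g(5,-5)=1 g(5,-3)=5 g(5,-1)=10 g(5,1)=10 g(5,3)=5
t=6: g(6,-6)=1 g(6,-4)=6 g(6,-2)=15 g(6,0)=20 g(6,2)=15 g(6,4)=5
t=7: g(7,-7)=1 g(7,-5)=7 g(7,-3)=21 g(7,-1)=35 g(7,1)=35 g(7,3)=20
t=8: g(8,-8)=1 g(8,-6)=8 g(8,-4)=28 g(8,-2)=56 g(8,0)=70 g(8,2)=55 g(8,4)=20
t=9: g(9,-9)=1 g(9,-7)=9 g(9,-5)=36 g(9,-3)=84 g(9,-1)=126 g(9,1)=125 g(9,3)=75
t=10: g(10,-10)=1 g(10,-8)=10 g(10,-6)=45 g(10,-4)=120 g(10,-2)=210 g(10,0)=251 g(10,2)=200 g(10,4)=75
t=11: g(11,-11)=1 g(11,-9)=11 g(11,-7)=55 g(11,-5)=165 g(11,-3)=330 g(11,-1)=461 g(11,1)=451 g(11,3)=275
t=12: g(12,-12)=1 g(12,-10)=12 g(12,-8)=66 g(12,-6)=220 g(12,-4)=495 g(12,-2)=791 g(12,0)=912 g(12,2)=726 g(12,4)=275
t=13: g(13,-13)=1 g(13,-11)=13 g(13,-9)=78 g(13,-7)=286 g(13,-5)=715 g(13,-3)=1286 g(13,-1)=1703 g(13,1)=1638 g(13,3)=1001
t=14: g(14,-14)=1 g(14,-12)=14 g(14,-10)=91 g(14,-8)=364 g(14,-6)=1001 g(14,-4)=2001 g(14,-2)=2989 g(14,0)=3341 g(14,2)=2639 g(14,4)=1001
t=15: g(15,-15)=1 g(15,-13)=15 g(15,-11)=105 g(15,-9)=455 g(15,-7)=1365 g(15,-5)=3002 g(15,-3)=4990 g(15,-1)=6330 g(15,1)=5980 g(15,3)=3640
t=16: g(16,-16)=1 g(16,-14)=16 g(16,-12)=120 g(16,-10)=560 g(16,-8)=1820 g(16,-6)=4367 g(16,-4)=7992 g(16,-2)=11320 g(16,0)=12310 g(16,2)=9620 g(16,4)=3640
t=17: g(17,-17)=1 g(17,-15)=17 g(17,-13)=136 g(17,-11)=680 g(17,-9)=2380 g(17,-7)=6187 g(17,-5)=12359 g(17,-3)=19312 g(17,-1)=23630 g(17,1)=21930 g(17,3)=13260
t=18: g(18,-18)=1 g(18,-16)=18 g(18,-14)=153 g(18,-12)=816 g(18,-10)=3060 g(18,-8)=8567 g(18,-6)=18546 g(18,-4)=31671 g(18,-2)=42942 g(18,0)=45560 g(18,2)=35190 g(18,4)=13260
Paths never hitting 5: Σ_s g(18,s) = 199784
Paths hitting 5: 2^18 - 199784 = 62360
P = 62360/262144 = 7795/32768

Answer: 7795/32768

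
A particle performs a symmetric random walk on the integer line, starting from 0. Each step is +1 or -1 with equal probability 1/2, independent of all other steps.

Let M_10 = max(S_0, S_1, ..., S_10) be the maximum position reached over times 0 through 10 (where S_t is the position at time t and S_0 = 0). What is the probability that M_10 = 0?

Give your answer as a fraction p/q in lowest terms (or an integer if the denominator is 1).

Answer: 63/256

Derivation:
Let M_10 = max(S_0,...,S_10). Use the reflection principle: for j ≥ 1, #{paths with M_10 ≥ j} = #{S_10 ≥ j} + #{S_10 ≥ j+1}.
P(M_10 ≥ 0) = 1 since S_0 = 0, so #{M_10 ≥ 0} = 1024.
#{M_10 ≥ 1} = #{S_10 ≥ 1} + #{S_10 ≥ 2} = 386 + 386 = 772.
#{M_10 = 0} = 1024 - 772 = 252.
P(M_10 = 0) = 252/1024 = 63/256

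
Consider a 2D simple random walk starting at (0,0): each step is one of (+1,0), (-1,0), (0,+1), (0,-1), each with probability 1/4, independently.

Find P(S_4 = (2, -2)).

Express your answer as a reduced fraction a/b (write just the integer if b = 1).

Answer: 3/128

Derivation:
Let h be the number of horizontal steps (so 4-h are vertical). To end at (2,-2) need (h+2)/2 right-steps and ((4-h)-2)/2 up-steps.
Sum over h with 2 ≤ h ≤ 2, h ≡ 0 (mod 2), 4-h ≡ 0 (mod 2):
h=2: C(4,2)·C(2,2)·C(2,0) = 6·1·1 = 6
Total favorable: 6
Total paths: 4^4 = 256
P = 6/256 = 3/128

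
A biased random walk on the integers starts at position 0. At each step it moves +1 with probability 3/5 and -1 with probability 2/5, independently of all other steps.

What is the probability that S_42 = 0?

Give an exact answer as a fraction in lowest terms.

To be at 0 after 42 steps: need exactly 21 steps of +1 and 21 of -1.
Number of such sequences: C(42,21) = 538257874440
Each has probability (3/5)^21 · (2/5)^21 = 21936950640377856/227373675443232059478759765625
P = 538257874440 · 21936950640377856/227373675443232059478759765625 = 2361547284676996321800880128/45474735088646411895751953125

Answer: 2361547284676996321800880128/45474735088646411895751953125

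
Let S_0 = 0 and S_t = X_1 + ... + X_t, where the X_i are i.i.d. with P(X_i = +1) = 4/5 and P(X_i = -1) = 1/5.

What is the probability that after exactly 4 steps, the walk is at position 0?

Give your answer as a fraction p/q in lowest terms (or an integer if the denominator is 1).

Answer: 96/625

Derivation:
To be at 0 after 4 steps: need exactly 2 steps of +1 and 2 of -1.
Number of such sequences: C(4,2) = 6
Each has probability (4/5)^2 · (1/5)^2 = 16/625
P = 6 · 16/625 = 96/625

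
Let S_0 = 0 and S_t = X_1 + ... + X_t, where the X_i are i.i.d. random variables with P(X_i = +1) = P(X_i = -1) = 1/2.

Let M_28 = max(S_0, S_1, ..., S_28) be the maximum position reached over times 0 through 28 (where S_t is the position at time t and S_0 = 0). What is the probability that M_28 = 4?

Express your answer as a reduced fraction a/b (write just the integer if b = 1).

Answer: 30421755/268435456

Derivation:
Let M_28 = max(S_0,...,S_28). Use the reflection principle: for j ≥ 1, #{paths with M_28 ≥ j} = #{S_28 ≥ j} + #{S_28 ≥ j+1}.
By reflection, #{M_28 ≥ 4} = #{S_28 ≥ 4} + #{S_28 ≥ 5} = 76717268 + 46295513 = 123012781.
#{M_28 ≥ 5} = #{S_28 ≥ 5} + #{S_28 ≥ 6} = 46295513 + 46295513 = 92591026.
#{M_28 = 4} = 123012781 - 92591026 = 30421755.
P(M_28 = 4) = 30421755/268435456 = 30421755/268435456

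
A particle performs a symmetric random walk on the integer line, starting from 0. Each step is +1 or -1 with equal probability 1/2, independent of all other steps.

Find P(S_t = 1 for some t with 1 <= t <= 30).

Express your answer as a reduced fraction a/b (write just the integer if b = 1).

Answer: 57414019/67108864

Derivation:
Count via complement. Let g(t,s) = #length-t paths at position s with S_1..S_t all ≠ 1.
g(t,s) = g(t-1,s-1) + g(t-1,s+1) for s ≠ 1; g(t,1) = 0.
t=0: g(0,0)=1
t=1: g(1,-1)=1
t=2: g(2,-2)=1 g(2,0)=1
t=3: g(3,-3)=1 g(3,-1)=2
t=4: g(4,-4)=1 g(4,-2)=3 g(4,0)=2
t=5: g(5,-5)=1 g(5,-3)=4 g(5,-1)=5
t=6: g(6,-6)=1 g(6,-4)=5 g(6,-2)=9 g(6,0)=5
t=7: g(7,-7)=1 g(7,-5)=6 g(7,-3)=14 g(7,-1)=14
t=8: g(8,-8)=1 g(8,-6)=7 g(8,-4)=20 g(8,-2)=28 g(8,0)=14
t=9: g(9,-9)=1 g(9,-7)=8 g(9,-5)=27 g(9,-3)=48 g(9,-1)=42
t=10: g(10,-10)=1 g(10,-8)=9 g(10,-6)=35 g(10,-4)=75 g(10,-2)=90 g(10,0)=42
t=11: g(11,-11)=1 g(11,-9)=10 g(11,-7)=44 g(11,-5)=110 g(11,-3)=165 g(11,-1)=132
t=12: g(12,-12)=1 g(12,-10)=11 g(12,-8)=54 g(12,-6)=154 g(12,-4)=275 g(12,-2)=297 g(12,0)=132
t=13: g(13,-13)=1 g(13,-11)=12 g(13,-9)=65 g(13,-7)=208 g(13,-5)=429 g(13,-3)=572 g(13,-1)=429
t=14: g(14,-14)=1 g(14,-12)=13 g(14,-10)=77 g(14,-8)=273 g(14,-6)=637 g(14,-4)=1001 g(14,-2)=1001 g(14,0)=429
t=15: g(15,-15)=1 g(15,-13)=14 g(15,-11)=90 g(15,-9)=350 g(15,-7)=910 g(15,-5)=1638 g(15,-3)=2002 g(15,-1)=1430
t=16: g(16,-16)=1 g(16,-14)=15 g(16,-12)=104 g(16,-10)=440 g(16,-8)=1260 g(16,-6)=2548 g(16,-4)=3640 g(16,-2)=3432 g(16,0)=1430
t=17: g(17,-17)=1 g(17,-15)=16 g(17,-13)=119 g(17,-11)=544 g(17,-9)=1700 g(17,-7)=3808 g(17,-5)=6188 g(17,-3)=7072 g(17,-1)=4862
t=18: g(18,-18)=1 g(18,-16)=17 g(18,-14)=135 g(18,-12)=663 g(18,-10)=2244 g(18,-8)=5508 g(18,-6)=9996 g(18,-4)=13260 g(18,-2)=11934 g(18,0)=4862
t=19: g(19,-19)=1 g(19,-17)=18 g(19,-15)=152 g(19,-13)=798 g(19,-11)=2907 g(19,-9)=7752 g(19,-7)=15504 g(19,-5)=23256 g(19,-3)=25194 g(19,-1)=16796
t=20: g(20,-20)=1 g(20,-18)=19 g(20,-16)=170 g(20,-14)=950 g(20,-12)=3705 g(20,-10)=10659 g(20,-8)=23256 g(20,-6)=38760 g(20,-4)=48450 g(20,-2)=41990 g(20,0)=16796
t=21: g(21,-21)=1 g(21,-19)=20 g(21,-17)=189 g(21,-15)=1120 g(21,-13)=4655 g(21,-11)=14364 g(21,-9)=33915 g(21,-7)=62016 g(21,-5)=87210 g(21,-3)=90440 g(21,-1)=58786
t=22: g(22,-22)=1 g(22,-20)=21 g(22,-18)=209 g(22,-16)=1309 g(22,-14)=5775 g(22,-12)=19019 g(22,-10)=48279 g(22,-8)=95931 g(22,-6)=149226 g(22,-4)=177650 g(22,-2)=149226 g(22,0)=58786
t=23: g(23,-23)=1 g(23,-21)=22 g(23,-19)=230 g(23,-17)=1518 g(23,-15)=7084 g(23,-13)=24794 g(23,-11)=67298 g(23,-9)=144210 g(23,-7)=245157 g(23,-5)=326876 g(23,-3)=326876 g(23,-1)=208012
t=24: g(24,-24)=1 g(24,-22)=23 g(24,-20)=252 g(24,-18)=1748 g(24,-16)=8602 g(24,-14)=31878 g(24,-12)=92092 g(24,-10)=211508 g(24,-8)=389367 g(24,-6)=572033 g(24,-4)=653752 g(24,-2)=534888 g(24,0)=208012
t=25: g(25,-25)=1 g(25,-23)=24 g(25,-21)=275 g(25,-19)=2000 g(25,-17)=10350 g(25,-15)=40480 g(25,-13)=123970 g(25,-11)=303600 g(25,-9)=600875 g(25,-7)=961400 g(25,-5)=1225785 g(25,-3)=1188640 g(25,-1)=742900
t=26: g(26,-26)=1 g(26,-24)=25 g(26,-22)=299 g(26,-20)=2275 g(26,-18)=12350 g(26,-16)=50830 g(26,-14)=164450 g(26,-12)=427570 g(26,-10)=904475 g(26,-8)=1562275 g(26,-6)=2187185 g(26,-4)=2414425 g(26,-2)=1931540 g(26,0)=742900
t=27: g(27,-27)=1 g(27,-25)=26 g(27,-23)=324 g(27,-21)=2574 g(27,-19)=14625 g(27,-17)=63180 g(27,-15)=215280 g(27,-13)=592020 g(27,-11)=1332045 g(27,-9)=2466750 g(27,-7)=3749460 g(27,-5)=4601610 g(27,-3)=4345965 g(27,-1)=2674440
t=28: g(28,-28)=1 g(28,-26)=27 g(28,-24)=350 g(28,-22)=2898 g(28,-20)=17199 g(28,-18)=77805 g(28,-16)=278460 g(28,-14)=807300 g(28,-12)=1924065 g(28,-10)=3798795 g(28,-8)=6216210 g(28,-6)=8351070 g(28,-4)=8947575 g(28,-2)=7020405 g(28,0)=2674440
t=29: g(29,-29)=1 g(29,-27)=28 g(29,-25)=377 g(29,-23)=3248 g(29,-21)=20097 g(29,-19)=95004 g(29,-17)=356265 g(29,-15)=1085760 g(29,-13)=2731365 g(29,-11)=5722860 g(29,-9)=10015005 g(29,-7)=14567280 g(29,-5)=17298645 g(29,-3)=15967980 g(29,-1)=9694845
t=30: g(30,-30)=1 g(30,-28)=29 g(30,-26)=405 g(30,-24)=3625 g(30,-22)=23345 g(30,-20)=115101 g(30,-18)=451269 g(30,-16)=1442025 g(30,-14)=3817125 g(30,-12)=8454225 g(30,-10)=15737865 g(30,-8)=24582285 g(30,-6)=31865925 g(30,-4)=33266625 g(30,-2)=25662825 g(30,0)=9694845
Paths never hitting 1: Σ_s g(30,s) = 155117520
Paths hitting 1: 2^30 - 155117520 = 918624304
P = 918624304/1073741824 = 57414019/67108864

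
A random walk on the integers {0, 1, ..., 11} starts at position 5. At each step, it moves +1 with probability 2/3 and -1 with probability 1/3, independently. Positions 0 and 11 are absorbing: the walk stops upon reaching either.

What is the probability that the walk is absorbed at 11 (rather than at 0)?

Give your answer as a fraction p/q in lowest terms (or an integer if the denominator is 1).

Biased walk: p = 2/3, q = 1/3, r = q/p = 1/2
Gambler's ruin: P(hit 11 before 0 | start at 5) = (1 - r^a)/(1 - r^N)
r^5 = 1/32; r^11 = 1/2048
P = (1 - 1/32) / (1 - 1/2048) = 31/32 / 2047/2048 = 1984/2047

Answer: 1984/2047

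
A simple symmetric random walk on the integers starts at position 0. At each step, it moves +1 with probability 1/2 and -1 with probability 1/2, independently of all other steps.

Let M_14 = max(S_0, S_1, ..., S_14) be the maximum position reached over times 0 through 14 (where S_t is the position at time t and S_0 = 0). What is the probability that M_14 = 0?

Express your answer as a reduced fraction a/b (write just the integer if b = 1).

Let M_14 = max(S_0,...,S_14). Use the reflection principle: for j ≥ 1, #{paths with M_14 ≥ j} = #{S_14 ≥ j} + #{S_14 ≥ j+1}.
P(M_14 ≥ 0) = 1 since S_0 = 0, so #{M_14 ≥ 0} = 16384.
#{M_14 ≥ 1} = #{S_14 ≥ 1} + #{S_14 ≥ 2} = 6476 + 6476 = 12952.
#{M_14 = 0} = 16384 - 12952 = 3432.
P(M_14 = 0) = 3432/16384 = 429/2048

Answer: 429/2048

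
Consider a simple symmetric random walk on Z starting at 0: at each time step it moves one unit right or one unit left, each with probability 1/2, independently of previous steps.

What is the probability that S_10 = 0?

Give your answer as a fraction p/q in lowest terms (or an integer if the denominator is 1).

To return to 0 after 10 steps: need exactly 5 steps of +1 and 5 of -1.
Favorable paths: C(10,5) = 252
Total paths: 2^10 = 1024
P = 252/1024 = 63/256

Answer: 63/256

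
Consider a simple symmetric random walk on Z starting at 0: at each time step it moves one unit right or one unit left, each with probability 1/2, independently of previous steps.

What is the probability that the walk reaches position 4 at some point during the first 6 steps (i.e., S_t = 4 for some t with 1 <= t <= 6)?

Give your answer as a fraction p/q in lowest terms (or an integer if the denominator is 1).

Answer: 1/8

Derivation:
Count via complement. Let g(t,s) = #length-t paths at position s with S_1..S_t all ≠ 4.
g(t,s) = g(t-1,s-1) + g(t-1,s+1) for s ≠ 4; g(t,4) = 0.
t=0: g(0,0)=1
t=1: g(1,-1)=1 g(1,1)=1
t=2: g(2,-2)=1 g(2,0)=2 g(2,2)=1
t=3: g(3,-3)=1 g(3,-1)=3 g(3,1)=3 g(3,3)=1
t=4: g(4,-4)=1 g(4,-2)=4 g(4,0)=6 g(4,2)=4
t=5: g(5,-5)=1 g(5,-3)=5 g(5,-1)=10 g(5,1)=10 g(5,3)=4
t=6: g(6,-6)=1 g(6,-4)=6 g(6,-2)=15 g(6,0)=20 g(6,2)=14
Paths never hitting 4: Σ_s g(6,s) = 56
Paths hitting 4: 2^6 - 56 = 8
P = 8/64 = 1/8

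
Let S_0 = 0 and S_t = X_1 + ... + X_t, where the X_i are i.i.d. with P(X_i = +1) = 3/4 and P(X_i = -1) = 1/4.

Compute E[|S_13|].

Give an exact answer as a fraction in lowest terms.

Answer: 27580423/4194304

Derivation:
S_13 takes values m ≡ 1 (mod 2) with |m| ≤ 13; P(S_13=m) = C(13,(13+m)/2) · (3/4)^((13+m)/2) · (1/4)^((13-m)/2).
Distribution: P(S=-13)=1/67108864, P(S=-11)=39/67108864, P(S=-9)=351/33554432, P(S=-7)=3861/33554432, P(S=-5)=57915/67108864, P(S=-3)=312741/67108864, P(S=-1)=312741/16777216, P(S=1)=938223/16777216, P(S=3)=8444007/67108864, P(S=5)=14073345/67108864, P(S=7)=8444007/33554432, P(S=9)=6908733/33554432, P(S=11)=6908733/67108864, P(S=13)=1594323/67108864
E[|S_13|] = Σ_m |m|·P(S_13=m) = 27580423/4194304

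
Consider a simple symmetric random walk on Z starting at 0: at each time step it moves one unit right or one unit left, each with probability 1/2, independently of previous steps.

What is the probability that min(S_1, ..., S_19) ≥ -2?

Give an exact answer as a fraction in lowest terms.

Let f(t,s) = #length-t paths at position s with S_1..S_t all ≥ -2.
f(t,s) = f(t-1,s-1) + f(t-1,s+1) for s ≥ -2; f(t,s) = 0 for s < -2.
t=0: f(0,0)=1
t=1: f(1,-1)=1 f(1,1)=1
t=2: f(2,-2)=1 f(2,0)=2 f(2,2)=1
t=3: f(3,-1)=3 f(3,1)=3 f(3,3)=1
t=4: f(4,-2)=3 f(4,0)=6 f(4,2)=4 f(4,4)=1
t=5: f(5,-1)=9 f(5,1)=10 f(5,3)=5 f(5,5)=1
t=6: f(6,-2)=9 f(6,0)=19 f(6,2)=15 f(6,4)=6 f(6,6)=1
t=7: f(7,-1)=28 f(7,1)=34 f(7,3)=21 f(7,5)=7 f(7,7)=1
t=8: f(8,-2)=28 f(8,0)=62 f(8,2)=55 f(8,4)=28 f(8,6)=8 f(8,8)=1
t=9: f(9,-1)=90 f(9,1)=117 f(9,3)=83 f(9,5)=36 f(9,7)=9 f(9,9)=1
t=10: f(10,-2)=90 f(10,0)=207 f(10,2)=200 f(10,4)=119 f(10,6)=45 f(10,8)=10 f(10,10)=1
t=11: f(11,-1)=297 f(11,1)=407 f(11,3)=319 f(11,5)=164 f(11,7)=55 f(11,9)=11 f(11,11)=1
t=12: f(12,-2)=297 f(12,0)=704 f(12,2)=726 f(12,4)=483 f(12,6)=219 f(12,8)=66 f(12,10)=12 f(12,12)=1
t=13: f(13,-1)=1001 f(13,1)=1430 f(13,3)=1209 f(13,5)=702 f(13,7)=285 f(13,9)=78 f(13,11)=13 f(13,13)=1
t=14: f(14,-2)=1001 f(14,0)=2431 f(14,2)=2639 f(14,4)=1911 f(14,6)=987 f(14,8)=363 f(14,10)=91 f(14,12)=14 f(14,14)=1
t=15: f(15,-1)=3432 f(15,1)=5070 f(15,3)=4550 f(15,5)=2898 f(15,7)=1350 f(15,9)=454 f(15,11)=105 f(15,13)=15 f(15,15)=1
t=16: f(16,-2)=3432 f(16,0)=8502 f(16,2)=9620 f(16,4)=7448 f(16,6)=4248 f(16,8)=1804 f(16,10)=559 f(16,12)=120 f(16,14)=16 f(16,16)=1
t=17: f(17,-1)=11934 f(17,1)=18122 f(17,3)=17068 f(17,5)=11696 f(17,7)=6052 f(17,9)=2363 f(17,11)=679 f(17,13)=136 f(17,15)=17 f(17,17)=1
t=18: f(18,-2)=11934 f(18,0)=30056 f(18,2)=35190 f(18,4)=28764 f(18,6)=17748 f(18,8)=8415 f(18,10)=3042 f(18,12)=815 f(18,14)=153 f(18,16)=18 f(18,18)=1
t=19: f(19,-1)=41990 f(19,1)=65246 f(19,3)=63954 f(19,5)=46512 f(19,7)=26163 f(19,9)=11457 f(19,11)=3857 f(19,13)=968 f(19,15)=171 f(19,17)=19 f(19,19)=1
Σ_s f(19,s) = 260338
P = 260338/524288 = 130169/262144

Answer: 130169/262144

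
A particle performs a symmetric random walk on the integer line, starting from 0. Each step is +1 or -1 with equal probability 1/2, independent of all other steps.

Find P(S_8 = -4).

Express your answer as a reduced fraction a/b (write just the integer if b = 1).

To reach position -4 after 8 steps: need 2 steps of +1 and 6 of -1.
Favorable paths: C(8,2) = 28
Total paths: 2^8 = 256
P = 28/256 = 7/64

Answer: 7/64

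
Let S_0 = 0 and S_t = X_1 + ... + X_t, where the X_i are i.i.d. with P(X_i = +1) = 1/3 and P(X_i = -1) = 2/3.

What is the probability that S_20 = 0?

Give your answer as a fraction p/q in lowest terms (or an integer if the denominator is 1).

To be at 0 after 20 steps: need exactly 10 steps of +1 and 10 of -1.
Number of such sequences: C(20,10) = 184756
Each has probability (1/3)^10 · (2/3)^10 = 1024/3486784401
P = 184756 · 1024/3486784401 = 189190144/3486784401

Answer: 189190144/3486784401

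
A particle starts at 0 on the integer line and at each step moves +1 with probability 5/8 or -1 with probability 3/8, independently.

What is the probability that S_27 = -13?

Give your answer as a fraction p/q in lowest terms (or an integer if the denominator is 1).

Answer: 120951919985157421875/1208925819614629174706176

Derivation:
To reach position -13 after 27 steps: need 7 steps of +1 and 20 steps of -1.
Number of such sequences: C(27,7) = 888030
Each has probability (5/8)^7 · (3/8)^20 = 272405031328125/2417851639229258349412352
P = 888030 · 272405031328125/2417851639229258349412352 = 120951919985157421875/1208925819614629174706176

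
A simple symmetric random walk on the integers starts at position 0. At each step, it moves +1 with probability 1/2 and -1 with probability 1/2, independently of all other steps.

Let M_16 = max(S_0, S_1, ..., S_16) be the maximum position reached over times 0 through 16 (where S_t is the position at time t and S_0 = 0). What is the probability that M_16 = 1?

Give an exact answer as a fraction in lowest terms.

Let M_16 = max(S_0,...,S_16). Use the reflection principle: for j ≥ 1, #{paths with M_16 ≥ j} = #{S_16 ≥ j} + #{S_16 ≥ j+1}.
By reflection, #{M_16 ≥ 1} = #{S_16 ≥ 1} + #{S_16 ≥ 2} = 26333 + 26333 = 52666.
#{M_16 ≥ 2} = #{S_16 ≥ 2} + #{S_16 ≥ 3} = 26333 + 14893 = 41226.
#{M_16 = 1} = 52666 - 41226 = 11440.
P(M_16 = 1) = 11440/65536 = 715/4096

Answer: 715/4096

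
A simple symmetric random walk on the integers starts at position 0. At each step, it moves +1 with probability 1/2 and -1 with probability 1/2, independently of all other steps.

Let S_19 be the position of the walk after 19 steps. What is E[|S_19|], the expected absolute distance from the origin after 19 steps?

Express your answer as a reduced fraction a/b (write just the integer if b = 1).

S_19 takes values m ≡ 1 (mod 2) with |m| ≤ 19; P(S_19=m) = C(19,(19+m)/2)/2^19.
Total paths: 2^19 = 524288
Distribution: P(S=-19)=1/524288, P(S=-17)=19/524288, P(S=-15)=171/524288, P(S=-13)=969/524288, P(S=-11)=3876/524288, P(S=-9)=11628/524288, P(S=-7)=27132/524288, P(S=-5)=50388/524288, P(S=-3)=75582/524288, P(S=-1)=92378/524288, P(S=1)=92378/524288, P(S=3)=75582/524288, P(S=5)=50388/524288, P(S=7)=27132/524288, P(S=9)=11628/524288, P(S=11)=3876/524288, P(S=13)=969/524288, P(S=15)=171/524288, P(S=17)=19/524288, P(S=19)=1/524288
E[|S_19|] = Σ_m |m|·P(S_19=m) = 1847560/524288 = 230945/65536

Answer: 230945/65536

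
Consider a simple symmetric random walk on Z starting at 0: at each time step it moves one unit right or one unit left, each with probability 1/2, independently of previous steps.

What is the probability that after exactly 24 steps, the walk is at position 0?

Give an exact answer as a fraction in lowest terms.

To return to 0 after 24 steps: need exactly 12 steps of +1 and 12 of -1.
Favorable paths: C(24,12) = 2704156
Total paths: 2^24 = 16777216
P = 2704156/16777216 = 676039/4194304

Answer: 676039/4194304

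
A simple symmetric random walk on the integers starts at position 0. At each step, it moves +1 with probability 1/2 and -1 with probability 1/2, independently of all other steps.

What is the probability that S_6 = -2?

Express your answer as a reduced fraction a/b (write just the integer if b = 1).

Answer: 15/64

Derivation:
To reach position -2 after 6 steps: need 2 steps of +1 and 4 of -1.
Favorable paths: C(6,2) = 15
Total paths: 2^6 = 64
P = 15/64 = 15/64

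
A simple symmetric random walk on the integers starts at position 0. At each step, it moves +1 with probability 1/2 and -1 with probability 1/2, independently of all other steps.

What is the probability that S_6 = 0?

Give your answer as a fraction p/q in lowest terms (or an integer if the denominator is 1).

Answer: 5/16

Derivation:
To reach position 0 after 6 steps: need 3 steps of +1 and 3 of -1.
Favorable paths: C(6,3) = 20
Total paths: 2^6 = 64
P = 20/64 = 5/16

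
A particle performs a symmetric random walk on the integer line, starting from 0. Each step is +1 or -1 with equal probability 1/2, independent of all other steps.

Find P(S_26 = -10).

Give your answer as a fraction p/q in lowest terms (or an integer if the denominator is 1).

Answer: 1562275/67108864

Derivation:
To reach position -10 after 26 steps: need 8 steps of +1 and 18 of -1.
Favorable paths: C(26,8) = 1562275
Total paths: 2^26 = 67108864
P = 1562275/67108864 = 1562275/67108864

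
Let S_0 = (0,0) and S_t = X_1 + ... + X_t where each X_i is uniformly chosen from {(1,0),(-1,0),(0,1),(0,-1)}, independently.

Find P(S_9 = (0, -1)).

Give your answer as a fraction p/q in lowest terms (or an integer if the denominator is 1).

Let h be the number of horizontal steps (so 9-h are vertical). To end at (0,-1) need (h+0)/2 right-steps and ((9-h)-1)/2 up-steps.
Sum over h with 0 ≤ h ≤ 8, h ≡ 0 (mod 2), 9-h ≡ 1 (mod 2):
h=0: C(9,0)·C(0,0)·C(9,4) = 1·1·126 = 126
h=2: C(9,2)·C(2,1)·C(7,3) = 36·2·35 = 2520
h=4: C(9,4)·C(4,2)·C(5,2) = 126·6·10 = 7560
h=6: C(9,6)·C(6,3)·C(3,1) = 84·20·3 = 5040
h=8: C(9,8)·C(8,4)·C(1,0) = 9·70·1 = 630
Total favorable: 15876
Total paths: 4^9 = 262144
P = 15876/262144 = 3969/65536

Answer: 3969/65536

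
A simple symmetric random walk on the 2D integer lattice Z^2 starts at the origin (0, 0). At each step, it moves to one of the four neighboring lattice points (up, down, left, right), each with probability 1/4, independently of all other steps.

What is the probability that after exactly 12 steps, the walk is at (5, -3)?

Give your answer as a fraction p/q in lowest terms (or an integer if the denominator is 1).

Answer: 3267/1048576

Derivation:
Let h be the number of horizontal steps (so 12-h are vertical). To end at (5,-3) need (h+5)/2 right-steps and ((12-h)-3)/2 up-steps.
Sum over h with 5 ≤ h ≤ 9, h ≡ 1 (mod 2), 12-h ≡ 1 (mod 2):
h=5: C(12,5)·C(5,5)·C(7,2) = 792·1·21 = 16632
h=7: C(12,7)·C(7,6)·C(5,1) = 792·7·5 = 27720
h=9: C(12,9)·C(9,7)·C(3,0) = 220·36·1 = 7920
Total favorable: 52272
Total paths: 4^12 = 16777216
P = 52272/16777216 = 3267/1048576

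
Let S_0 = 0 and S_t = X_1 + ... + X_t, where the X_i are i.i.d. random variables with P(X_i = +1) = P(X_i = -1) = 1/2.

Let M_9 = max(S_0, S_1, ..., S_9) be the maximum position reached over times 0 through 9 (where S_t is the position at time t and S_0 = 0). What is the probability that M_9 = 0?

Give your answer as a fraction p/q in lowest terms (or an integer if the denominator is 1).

Let M_9 = max(S_0,...,S_9). Use the reflection principle: for j ≥ 1, #{paths with M_9 ≥ j} = #{S_9 ≥ j} + #{S_9 ≥ j+1}.
P(M_9 ≥ 0) = 1 since S_0 = 0, so #{M_9 ≥ 0} = 512.
#{M_9 ≥ 1} = #{S_9 ≥ 1} + #{S_9 ≥ 2} = 256 + 130 = 386.
#{M_9 = 0} = 512 - 386 = 126.
P(M_9 = 0) = 126/512 = 63/256

Answer: 63/256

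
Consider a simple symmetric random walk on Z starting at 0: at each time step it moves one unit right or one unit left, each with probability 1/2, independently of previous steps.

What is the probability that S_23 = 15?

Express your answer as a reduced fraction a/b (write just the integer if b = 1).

To reach position 15 after 23 steps: need 19 steps of +1 and 4 of -1.
Favorable paths: C(23,19) = 8855
Total paths: 2^23 = 8388608
P = 8855/8388608 = 8855/8388608

Answer: 8855/8388608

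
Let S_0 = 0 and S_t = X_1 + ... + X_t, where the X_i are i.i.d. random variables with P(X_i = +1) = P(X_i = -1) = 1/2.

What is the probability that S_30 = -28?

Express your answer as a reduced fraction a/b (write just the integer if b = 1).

Answer: 15/536870912

Derivation:
To reach position -28 after 30 steps: need 1 step of +1 and 29 of -1.
Favorable paths: C(30,1) = 30
Total paths: 2^30 = 1073741824
P = 30/1073741824 = 15/536870912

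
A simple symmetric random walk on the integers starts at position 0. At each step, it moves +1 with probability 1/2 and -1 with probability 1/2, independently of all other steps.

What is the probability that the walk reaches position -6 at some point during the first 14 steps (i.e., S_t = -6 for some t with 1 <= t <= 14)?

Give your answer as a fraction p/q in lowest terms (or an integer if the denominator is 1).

Count via complement. Let g(t,s) = #length-t paths at position s with S_1..S_t all ≠ -6.
g(t,s) = g(t-1,s-1) + g(t-1,s+1) for s ≠ -6; g(t,-6) = 0.
t=0: g(0,0)=1
t=1: g(1,-1)=1 g(1,1)=1
t=2: g(2,-2)=1 g(2,0)=2 g(2,2)=1
t=3: g(3,-3)=1 g(3,-1)=3 g(3,1)=3 g(3,3)=1
t=4: g(4,-4)=1 g(4,-2)=4 g(4,0)=6 g(4,2)=4 g(4,4)=1
t=5: g(5,-5)=1 g(5,-3)=5 g(5,-1)=10 g(5,1)=10 g(5,3)=5 g(5,5)=1
t=6: g(6,-4)=6 g(6,-2)=15 g(6,0)=20 g(6,2)=15 g(6,4)=6 g(6,6)=1
t=7: g(7,-5)=6 g(7,-3)=21 g(7,-1)=35 g(7,1)=35 g(7,3)=21 g(7,5)=7 g(7,7)=1
t=8: g(8,-4)=27 g(8,-2)=56 g(8,0)=70 g(8,2)=56 g(8,4)=28 g(8,6)=8 g(8,8)=1
t=9: g(9,-5)=27 g(9,-3)=83 g(9,-1)=126 g(9,1)=126 g(9,3)=84 g(9,5)=36 g(9,7)=9 g(9,9)=1
t=10: g(10,-4)=110 g(10,-2)=209 g(10,0)=252 g(10,2)=210 g(10,4)=120 g(10,6)=45 g(10,8)=10 g(10,10)=1
t=11: g(11,-5)=110 g(11,-3)=319 g(11,-1)=461 g(11,1)=462 g(11,3)=330 g(11,5)=165 g(11,7)=55 g(11,9)=11 g(11,11)=1
t=12: g(12,-4)=429 g(12,-2)=780 g(12,0)=923 g(12,2)=792 g(12,4)=495 g(12,6)=220 g(12,8)=66 g(12,10)=12 g(12,12)=1
t=13: g(13,-5)=429 g(13,-3)=1209 g(13,-1)=1703 g(13,1)=1715 g(13,3)=1287 g(13,5)=715 g(13,7)=286 g(13,9)=78 g(13,11)=13 g(13,13)=1
t=14: g(14,-4)=1638 g(14,-2)=2912 g(14,0)=3418 g(14,2)=3002 g(14,4)=2002 g(14,6)=1001 g(14,8)=364 g(14,10)=91 g(14,12)=14 g(14,14)=1
Paths never hitting -6: Σ_s g(14,s) = 14443
Paths hitting -6: 2^14 - 14443 = 1941
P = 1941/16384 = 1941/16384

Answer: 1941/16384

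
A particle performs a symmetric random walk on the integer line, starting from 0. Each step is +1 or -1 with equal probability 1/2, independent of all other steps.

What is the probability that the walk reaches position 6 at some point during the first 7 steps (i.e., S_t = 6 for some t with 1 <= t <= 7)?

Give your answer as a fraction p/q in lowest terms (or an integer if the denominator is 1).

Answer: 1/64

Derivation:
Count via complement. Let g(t,s) = #length-t paths at position s with S_1..S_t all ≠ 6.
g(t,s) = g(t-1,s-1) + g(t-1,s+1) for s ≠ 6; g(t,6) = 0.
t=0: g(0,0)=1
t=1: g(1,-1)=1 g(1,1)=1
t=2: g(2,-2)=1 g(2,0)=2 g(2,2)=1
t=3: g(3,-3)=1 g(3,-1)=3 g(3,1)=3 g(3,3)=1
t=4: g(4,-4)=1 g(4,-2)=4 g(4,0)=6 g(4,2)=4 g(4,4)=1
t=5: g(5,-5)=1 g(5,-3)=5 g(5,-1)=10 g(5,1)=10 g(5,3)=5 g(5,5)=1
t=6: g(6,-6)=1 g(6,-4)=6 g(6,-2)=15 g(6,0)=20 g(6,2)=15 g(6,4)=6
t=7: g(7,-7)=1 g(7,-5)=7 g(7,-3)=21 g(7,-1)=35 g(7,1)=35 g(7,3)=21 g(7,5)=6
Paths never hitting 6: Σ_s g(7,s) = 126
Paths hitting 6: 2^7 - 126 = 2
P = 2/128 = 1/64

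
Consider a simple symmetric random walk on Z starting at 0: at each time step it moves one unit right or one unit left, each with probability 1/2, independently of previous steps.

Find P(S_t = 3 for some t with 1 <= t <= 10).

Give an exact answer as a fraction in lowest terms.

Answer: 11/32

Derivation:
Count via complement. Let g(t,s) = #length-t paths at position s with S_1..S_t all ≠ 3.
g(t,s) = g(t-1,s-1) + g(t-1,s+1) for s ≠ 3; g(t,3) = 0.
t=0: g(0,0)=1
t=1: g(1,-1)=1 g(1,1)=1
t=2: g(2,-2)=1 g(2,0)=2 g(2,2)=1
t=3: g(3,-3)=1 g(3,-1)=3 g(3,1)=3
t=4: g(4,-4)=1 g(4,-2)=4 g(4,0)=6 g(4,2)=3
t=5: g(5,-5)=1 g(5,-3)=5 g(5,-1)=10 g(5,1)=9
t=6: g(6,-6)=1 g(6,-4)=6 g(6,-2)=15 g(6,0)=19 g(6,2)=9
t=7: g(7,-7)=1 g(7,-5)=7 g(7,-3)=21 g(7,-1)=34 g(7,1)=28
t=8: g(8,-8)=1 g(8,-6)=8 g(8,-4)=28 g(8,-2)=55 g(8,0)=62 g(8,2)=28
t=9: g(9,-9)=1 g(9,-7)=9 g(9,-5)=36 g(9,-3)=83 g(9,-1)=117 g(9,1)=90
t=10: g(10,-10)=1 g(10,-8)=10 g(10,-6)=45 g(10,-4)=119 g(10,-2)=200 g(10,0)=207 g(10,2)=90
Paths never hitting 3: Σ_s g(10,s) = 672
Paths hitting 3: 2^10 - 672 = 352
P = 352/1024 = 11/32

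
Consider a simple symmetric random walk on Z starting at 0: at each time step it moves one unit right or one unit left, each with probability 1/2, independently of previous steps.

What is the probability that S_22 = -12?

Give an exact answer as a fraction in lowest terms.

To reach position -12 after 22 steps: need 5 steps of +1 and 17 of -1.
Favorable paths: C(22,5) = 26334
Total paths: 2^22 = 4194304
P = 26334/4194304 = 13167/2097152

Answer: 13167/2097152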